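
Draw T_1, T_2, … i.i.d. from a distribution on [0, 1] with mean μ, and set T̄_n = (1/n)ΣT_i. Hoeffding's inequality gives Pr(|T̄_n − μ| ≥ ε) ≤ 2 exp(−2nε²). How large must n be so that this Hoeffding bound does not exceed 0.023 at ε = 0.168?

Require 2·exp(−2nε²) ≤ 0.023, i.e. 2nε² ≥ ln(2/0.023) = 4.465408.
So n ≥ 4.465408 / (2·0.168²) = 79.107.
The smallest integer n is 80.

80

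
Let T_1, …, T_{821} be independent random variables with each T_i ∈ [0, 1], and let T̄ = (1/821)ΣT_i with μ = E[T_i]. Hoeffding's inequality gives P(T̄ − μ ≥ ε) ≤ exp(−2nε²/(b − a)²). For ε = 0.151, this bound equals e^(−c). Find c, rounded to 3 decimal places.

c = 2nε²/(b − a)² = 2·821·0.151² / 1² = 37.4392.

37.439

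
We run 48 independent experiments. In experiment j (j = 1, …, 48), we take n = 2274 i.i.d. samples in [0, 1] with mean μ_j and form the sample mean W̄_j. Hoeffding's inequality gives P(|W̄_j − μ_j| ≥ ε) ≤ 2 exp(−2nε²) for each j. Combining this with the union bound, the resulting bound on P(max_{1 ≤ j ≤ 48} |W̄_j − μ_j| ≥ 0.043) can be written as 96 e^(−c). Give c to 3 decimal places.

Union bound over the 48 events: P(max_{1 ≤ j ≤ 48} |W̄_j − μ_j| ≥ 0.043) ≤ 48·2·exp(−2nε²) = 96 exp(−2·2274·0.043²).
So c = 2·2274·0.043² = 8.4093.

8.409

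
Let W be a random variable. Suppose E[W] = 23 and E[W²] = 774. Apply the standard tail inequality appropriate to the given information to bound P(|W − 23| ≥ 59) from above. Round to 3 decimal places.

The first two moments determine the variance, so Chebyshev's inequality is the sharpest standard bound available.
Var(W) = E[W²] − (E[W])² = 774 − 529 = 245.
Chebyshev's inequality: P(|W − μ| ≥ t) ≤ Var(W)/t² = 245/3481 = 0.0704.

0.070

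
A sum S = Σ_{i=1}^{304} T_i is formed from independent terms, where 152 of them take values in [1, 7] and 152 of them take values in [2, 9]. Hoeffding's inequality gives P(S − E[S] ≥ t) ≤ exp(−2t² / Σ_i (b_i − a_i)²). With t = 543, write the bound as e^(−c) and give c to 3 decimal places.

45.642

Σ(b_i − a_i)² = 152·6² + 152·7² = 12920.
c = 2t² / 12920 = 2·543² / 12920 = 45.6423.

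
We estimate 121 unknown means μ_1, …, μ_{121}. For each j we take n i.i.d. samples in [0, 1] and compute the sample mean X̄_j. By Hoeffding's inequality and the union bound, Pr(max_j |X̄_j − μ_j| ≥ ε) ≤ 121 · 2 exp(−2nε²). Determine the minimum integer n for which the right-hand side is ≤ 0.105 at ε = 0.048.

1681

Need 2·121·exp(−2nε²) ≤ 0.105, i.e. exp(−2nε²) ≤ 0.105/242.
So 2nε² ≥ ln(242/0.105) = 7.742733.
Hence n ≥ 7.742733/(2·0.048²) = 1680.281.
The smallest integer n is 1681.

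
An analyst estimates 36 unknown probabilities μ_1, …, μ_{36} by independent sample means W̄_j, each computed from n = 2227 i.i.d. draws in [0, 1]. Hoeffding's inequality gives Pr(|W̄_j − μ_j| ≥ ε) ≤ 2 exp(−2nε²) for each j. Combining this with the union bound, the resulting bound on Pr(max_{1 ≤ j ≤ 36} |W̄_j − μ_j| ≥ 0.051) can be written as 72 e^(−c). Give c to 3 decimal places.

11.585

Union bound over the 36 events: Pr(max_{1 ≤ j ≤ 36} |W̄_j − μ_j| ≥ 0.051) ≤ 36·2·exp(−2nε²) = 72 exp(−2·2227·0.051²).
So c = 2·2227·0.051² = 11.5849.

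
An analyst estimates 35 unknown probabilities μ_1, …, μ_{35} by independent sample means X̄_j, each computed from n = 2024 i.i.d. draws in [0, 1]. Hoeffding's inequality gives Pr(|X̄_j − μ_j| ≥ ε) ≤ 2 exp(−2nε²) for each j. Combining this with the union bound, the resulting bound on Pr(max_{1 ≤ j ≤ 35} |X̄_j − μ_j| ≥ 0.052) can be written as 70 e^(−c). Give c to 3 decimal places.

Union bound over the 35 events: Pr(max_{1 ≤ j ≤ 35} |X̄_j − μ_j| ≥ 0.052) ≤ 35·2·exp(−2nε²) = 70 exp(−2·2024·0.052²).
So c = 2·2024·0.052² = 10.9458.

10.946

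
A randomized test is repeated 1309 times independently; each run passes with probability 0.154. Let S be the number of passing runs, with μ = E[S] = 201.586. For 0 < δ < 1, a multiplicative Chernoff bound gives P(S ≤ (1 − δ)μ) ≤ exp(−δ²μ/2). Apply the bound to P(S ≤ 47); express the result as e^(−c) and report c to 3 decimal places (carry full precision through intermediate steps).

59.272

Write 47 = (1 − δ)μ, so δ = 1 − 47/201.586 = 0.7668489…
Then the exponent is δ²μ/2 = (μ − 47)²/(2μ) = 59.272051.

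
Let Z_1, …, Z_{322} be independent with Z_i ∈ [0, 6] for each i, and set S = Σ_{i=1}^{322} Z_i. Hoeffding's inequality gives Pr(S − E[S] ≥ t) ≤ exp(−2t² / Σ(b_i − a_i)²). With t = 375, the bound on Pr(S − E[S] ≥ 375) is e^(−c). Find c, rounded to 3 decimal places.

Σ(b_i − a_i)² = 322·(6)² = 11592.
c = 2t²/11592 = 2·375²/11592 = 24.2624.

24.262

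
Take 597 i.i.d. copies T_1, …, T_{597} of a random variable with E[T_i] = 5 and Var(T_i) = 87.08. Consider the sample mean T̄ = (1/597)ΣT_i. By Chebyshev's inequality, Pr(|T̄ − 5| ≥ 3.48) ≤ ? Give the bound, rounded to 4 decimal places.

0.0120

Var(T̄) = Var(T_i)/n = 87.08/597 = 0.14586.
Chebyshev: Pr(|T̄ − 5| ≥ 3.48) ≤ Var(T̄)/(3.48)² = 87.08/(597·3.48²) = 0.0120.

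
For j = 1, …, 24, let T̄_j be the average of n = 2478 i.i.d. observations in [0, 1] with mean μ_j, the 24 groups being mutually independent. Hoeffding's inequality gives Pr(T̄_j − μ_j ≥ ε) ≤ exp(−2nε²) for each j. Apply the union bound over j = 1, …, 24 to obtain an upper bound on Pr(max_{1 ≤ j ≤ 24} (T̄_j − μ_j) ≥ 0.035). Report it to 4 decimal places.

Per-experiment Hoeffding bound: exp(−2·2478·0.035²) = exp(−6.07110) = 0.0023086.
Union bound over 24 events: 24·0.0023086 = 0.05541.

0.0554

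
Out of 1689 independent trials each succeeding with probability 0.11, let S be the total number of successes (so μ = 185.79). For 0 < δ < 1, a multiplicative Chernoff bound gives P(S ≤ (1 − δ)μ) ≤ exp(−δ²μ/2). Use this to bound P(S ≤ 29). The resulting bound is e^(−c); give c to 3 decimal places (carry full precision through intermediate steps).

Write 29 = (1 − δ)μ, so δ = 1 − 29/185.79 = 0.8439098…
Then the exponent is δ²μ/2 = (μ − 29)²/(2μ) = 66.158308.

66.158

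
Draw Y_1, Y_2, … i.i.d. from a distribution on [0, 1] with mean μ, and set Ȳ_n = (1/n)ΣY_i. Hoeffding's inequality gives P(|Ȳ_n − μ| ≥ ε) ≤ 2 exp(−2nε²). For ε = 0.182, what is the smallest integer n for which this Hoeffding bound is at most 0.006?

Require 2·exp(−2nε²) ≤ 0.006, i.e. 2nε² ≥ ln(2/0.006) = 5.809143.
So n ≥ 5.809143 / (2·0.182²) = 87.688.
The smallest integer n is 88.

88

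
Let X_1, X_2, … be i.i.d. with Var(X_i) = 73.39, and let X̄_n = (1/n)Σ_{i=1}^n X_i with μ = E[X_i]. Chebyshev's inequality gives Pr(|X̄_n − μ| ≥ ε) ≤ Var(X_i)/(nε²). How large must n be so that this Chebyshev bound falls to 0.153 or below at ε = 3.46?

Require 73.39/(n·3.46²) ≤ 0.153, i.e. n ≥ 73.39/(0.153·3.46²) = 40.068.
The smallest integer n is 41.

41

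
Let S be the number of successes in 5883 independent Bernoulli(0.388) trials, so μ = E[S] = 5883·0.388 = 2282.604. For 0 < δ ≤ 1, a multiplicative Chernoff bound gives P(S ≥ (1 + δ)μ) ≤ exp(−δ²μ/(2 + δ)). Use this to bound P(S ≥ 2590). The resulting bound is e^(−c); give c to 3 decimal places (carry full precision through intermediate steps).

Write 2590 = (1 + δ)μ, so δ = 2590/2282.604 − 1 = 0.134669…
Then the exponent is δ²μ/(2 + δ) = (2590 − μ)² / (μ·(2 + δ)) = 19.392567.

19.393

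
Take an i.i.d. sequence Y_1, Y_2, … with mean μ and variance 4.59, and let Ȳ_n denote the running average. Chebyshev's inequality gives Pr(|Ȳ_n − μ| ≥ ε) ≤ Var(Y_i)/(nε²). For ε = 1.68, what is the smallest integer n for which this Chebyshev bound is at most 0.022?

74

Require 4.59/(n·1.68²) ≤ 0.022, i.e. n ≥ 4.59/(0.022·1.68²) = 73.922.
The smallest integer n is 74.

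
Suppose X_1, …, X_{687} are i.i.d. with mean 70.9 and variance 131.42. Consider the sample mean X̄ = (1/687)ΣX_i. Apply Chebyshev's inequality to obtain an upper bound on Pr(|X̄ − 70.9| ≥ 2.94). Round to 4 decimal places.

0.0221

Var(X̄) = Var(X_i)/n = 131.42/687 = 0.1913.
Chebyshev: Pr(|X̄ − 70.9| ≥ 2.94) ≤ Var(X̄)/(2.94)² = 131.42/(687·2.94²) = 0.0221.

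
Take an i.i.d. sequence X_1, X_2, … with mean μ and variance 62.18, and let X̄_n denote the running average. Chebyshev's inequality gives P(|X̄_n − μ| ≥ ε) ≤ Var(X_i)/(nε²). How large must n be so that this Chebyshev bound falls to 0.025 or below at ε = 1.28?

Require 62.18/(n·1.28²) ≤ 0.025, i.e. n ≥ 62.18/(0.025·1.28²) = 1518.066.
The smallest integer n is 1519.

1519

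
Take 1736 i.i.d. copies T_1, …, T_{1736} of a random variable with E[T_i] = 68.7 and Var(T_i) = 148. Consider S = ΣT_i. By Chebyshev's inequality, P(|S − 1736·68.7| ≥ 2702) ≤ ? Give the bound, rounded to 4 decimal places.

Var(S) = n·Var(T_i) = 1736·148 = 256928.
Chebyshev: P(|S − 1736·68.7| ≥ 2702) ≤ Var(S)/2702² = 256928/7300804 = 0.0352.

0.0352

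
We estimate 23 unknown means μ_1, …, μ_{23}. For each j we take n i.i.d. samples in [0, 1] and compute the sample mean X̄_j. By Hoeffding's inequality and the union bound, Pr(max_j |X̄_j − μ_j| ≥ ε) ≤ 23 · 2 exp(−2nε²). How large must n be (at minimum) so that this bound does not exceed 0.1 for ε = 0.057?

Need 2·23·exp(−2nε²) ≤ 0.1, i.e. exp(−2nε²) ≤ 0.1/46.
So 2nε² ≥ ln(46/0.1) = 6.131226.
Hence n ≥ 6.131226/(2·0.057²) = 943.556.
The smallest integer n is 944.

944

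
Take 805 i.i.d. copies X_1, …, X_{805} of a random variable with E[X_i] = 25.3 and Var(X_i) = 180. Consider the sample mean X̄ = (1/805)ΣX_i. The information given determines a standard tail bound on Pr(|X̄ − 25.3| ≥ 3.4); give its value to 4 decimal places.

0.0193

With mean and variance of each term known, Chebyshev's inequality bounds the deviation of the sum (or sample mean).
Var(X̄) = Var(X_i)/n = 180/805 = 0.2236.
Chebyshev: Pr(|X̄ − 25.3| ≥ 3.4) ≤ Var(X̄)/(3.4)² = 180/(805·3.4²) = 0.0193.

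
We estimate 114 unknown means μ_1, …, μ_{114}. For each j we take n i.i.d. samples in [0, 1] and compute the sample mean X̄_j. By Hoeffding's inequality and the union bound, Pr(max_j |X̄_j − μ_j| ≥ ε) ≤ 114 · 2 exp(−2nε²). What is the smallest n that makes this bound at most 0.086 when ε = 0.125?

Need 2·114·exp(−2nε²) ≤ 0.086, i.e. exp(−2nε²) ≤ 0.086/228.
So 2nε² ≥ ln(228/0.086) = 7.882754.
Hence n ≥ 7.882754/(2·0.125²) = 252.248.
The smallest integer n is 253.

253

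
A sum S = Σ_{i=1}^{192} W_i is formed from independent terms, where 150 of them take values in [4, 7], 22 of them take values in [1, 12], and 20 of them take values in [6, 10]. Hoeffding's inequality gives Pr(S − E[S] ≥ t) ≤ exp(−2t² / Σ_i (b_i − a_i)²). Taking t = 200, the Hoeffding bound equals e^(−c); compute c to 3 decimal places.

18.467

Σ(b_i − a_i)² = 150·3² + 22·11² + 20·4² = 4332.
c = 2t² / 4332 = 2·200² / 4332 = 18.4672.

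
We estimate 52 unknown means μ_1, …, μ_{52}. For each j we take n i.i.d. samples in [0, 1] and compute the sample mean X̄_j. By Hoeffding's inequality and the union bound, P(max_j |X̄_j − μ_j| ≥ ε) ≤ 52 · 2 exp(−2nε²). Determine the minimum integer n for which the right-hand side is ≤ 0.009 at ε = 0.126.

Need 2·52·exp(−2nε²) ≤ 0.009, i.e. exp(−2nε²) ≤ 0.009/104.
So 2nε² ≥ ln(104/0.009) = 9.354922.
Hence n ≥ 9.354922/(2·0.126²) = 294.625.
The smallest integer n is 295.

295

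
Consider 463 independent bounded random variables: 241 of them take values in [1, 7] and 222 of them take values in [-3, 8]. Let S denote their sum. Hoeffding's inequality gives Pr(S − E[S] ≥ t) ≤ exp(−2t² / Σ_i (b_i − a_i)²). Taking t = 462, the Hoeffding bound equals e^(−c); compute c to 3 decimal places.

Σ(b_i − a_i)² = 241·6² + 222·11² = 35538.
c = 2t² / 35538 = 2·462² / 35538 = 12.0122.

12.012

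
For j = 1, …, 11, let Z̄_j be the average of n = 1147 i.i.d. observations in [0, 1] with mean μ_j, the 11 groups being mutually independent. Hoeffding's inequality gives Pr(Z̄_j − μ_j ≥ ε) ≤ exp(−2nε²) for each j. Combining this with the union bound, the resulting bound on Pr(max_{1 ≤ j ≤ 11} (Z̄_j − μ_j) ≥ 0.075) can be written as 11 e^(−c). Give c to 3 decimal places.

12.904

Union bound over the 11 events: Pr(max_{1 ≤ j ≤ 11} (Z̄_j − μ_j) ≥ 0.075) ≤ 11·exp(−2nε²) = 11 exp(−2·1147·0.075²).
So c = 2·1147·0.075² = 12.9038.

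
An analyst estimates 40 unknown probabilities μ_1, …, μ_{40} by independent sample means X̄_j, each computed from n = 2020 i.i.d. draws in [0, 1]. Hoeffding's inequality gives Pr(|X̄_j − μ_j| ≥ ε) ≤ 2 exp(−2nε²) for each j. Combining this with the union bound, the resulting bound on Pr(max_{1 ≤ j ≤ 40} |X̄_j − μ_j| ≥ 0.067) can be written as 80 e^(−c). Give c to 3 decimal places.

18.136

Union bound over the 40 events: Pr(max_{1 ≤ j ≤ 40} |X̄_j − μ_j| ≥ 0.067) ≤ 40·2·exp(−2nε²) = 80 exp(−2·2020·0.067²).
So c = 2·2020·0.067² = 18.1356.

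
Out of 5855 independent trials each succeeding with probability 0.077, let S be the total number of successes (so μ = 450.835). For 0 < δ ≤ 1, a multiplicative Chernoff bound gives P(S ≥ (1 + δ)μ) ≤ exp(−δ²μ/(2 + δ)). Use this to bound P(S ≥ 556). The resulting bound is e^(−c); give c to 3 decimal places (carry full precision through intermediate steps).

Write 556 = (1 + δ)μ, so δ = 556/450.835 − 1 = 0.2332672…
Then the exponent is δ²μ/(2 + δ) = (556 − μ)² / (μ·(2 + δ)) = 10.984598.

10.985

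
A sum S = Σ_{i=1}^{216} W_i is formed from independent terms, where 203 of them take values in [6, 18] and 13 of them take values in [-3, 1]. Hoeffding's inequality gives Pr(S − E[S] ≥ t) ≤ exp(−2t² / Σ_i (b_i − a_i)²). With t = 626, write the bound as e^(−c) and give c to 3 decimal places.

Σ(b_i − a_i)² = 203·12² + 13·4² = 29440.
c = 2t² / 29440 = 2·626² / 29440 = 26.6220.

26.622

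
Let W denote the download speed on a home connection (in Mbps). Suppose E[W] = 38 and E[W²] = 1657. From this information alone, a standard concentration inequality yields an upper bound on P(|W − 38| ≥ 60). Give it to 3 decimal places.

0.059

The first two moments determine the variance, so Chebyshev's inequality is the sharpest standard bound available.
Var(W) = E[W²] − (E[W])² = 1657 − 1444 = 213.
Chebyshev's inequality: P(|W − μ| ≥ t) ≤ Var(W)/t² = 213/3600 = 0.0592.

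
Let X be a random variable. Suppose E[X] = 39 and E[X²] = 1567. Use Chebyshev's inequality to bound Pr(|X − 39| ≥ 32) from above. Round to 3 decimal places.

0.045

Var(X) = E[X²] − (E[X])² = 1567 − 1521 = 46.
Chebyshev's inequality: Pr(|X − μ| ≥ t) ≤ Var(X)/t² = 46/1024 = 0.0449.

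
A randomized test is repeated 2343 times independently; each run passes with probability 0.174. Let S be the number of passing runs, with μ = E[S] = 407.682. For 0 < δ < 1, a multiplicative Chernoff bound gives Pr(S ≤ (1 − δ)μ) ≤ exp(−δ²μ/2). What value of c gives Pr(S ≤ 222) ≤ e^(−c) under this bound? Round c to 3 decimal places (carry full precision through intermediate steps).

Write 222 = (1 − δ)μ, so δ = 1 − 222/407.682 = 0.4554579…
Then the exponent is δ²μ/2 = (μ − 222)²/(2μ) = 42.285170.

42.285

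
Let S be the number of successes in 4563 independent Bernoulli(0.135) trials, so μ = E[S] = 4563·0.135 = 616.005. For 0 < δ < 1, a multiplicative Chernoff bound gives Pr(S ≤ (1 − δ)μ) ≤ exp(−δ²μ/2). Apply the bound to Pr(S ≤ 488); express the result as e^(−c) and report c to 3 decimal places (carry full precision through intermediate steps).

13.300

Write 488 = (1 − δ)μ, so δ = 1 − 488/616.005 = 0.2077986…
Then the exponent is δ²μ/2 = (μ − 488)²/(2μ) = 13.299632.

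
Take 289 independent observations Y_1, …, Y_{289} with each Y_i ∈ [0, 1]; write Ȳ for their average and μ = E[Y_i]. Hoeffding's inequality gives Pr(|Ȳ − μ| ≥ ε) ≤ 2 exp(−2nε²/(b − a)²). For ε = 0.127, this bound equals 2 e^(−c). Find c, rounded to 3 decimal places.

9.323

c = 2nε²/(b − a)² = 2·289·0.127² / 1² = 9.3226.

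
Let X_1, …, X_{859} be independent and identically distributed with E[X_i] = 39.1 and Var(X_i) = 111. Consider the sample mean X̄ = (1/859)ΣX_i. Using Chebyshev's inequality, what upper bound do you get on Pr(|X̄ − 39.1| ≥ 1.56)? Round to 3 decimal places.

Var(X̄) = Var(X_i)/n = 111/859 = 0.12922.
Chebyshev: Pr(|X̄ − 39.1| ≥ 1.56) ≤ Var(X̄)/(1.56)² = 111/(859·1.56²) = 0.0531.

0.053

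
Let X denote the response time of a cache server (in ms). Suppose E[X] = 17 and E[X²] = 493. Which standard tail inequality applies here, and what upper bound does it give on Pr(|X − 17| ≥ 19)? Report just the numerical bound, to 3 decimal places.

The first two moments determine the variance, so Chebyshev's inequality is the sharpest standard bound available.
Var(X) = E[X²] − (E[X])² = 493 − 289 = 204.
Chebyshev's inequality: Pr(|X − μ| ≥ t) ≤ Var(X)/t² = 204/361 = 0.5651.

0.565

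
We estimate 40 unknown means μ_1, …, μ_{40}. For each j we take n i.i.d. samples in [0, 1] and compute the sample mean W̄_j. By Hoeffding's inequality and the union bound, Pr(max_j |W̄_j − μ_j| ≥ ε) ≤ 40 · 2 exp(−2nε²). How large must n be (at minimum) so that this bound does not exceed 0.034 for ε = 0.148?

Need 2·40·exp(−2nε²) ≤ 0.034, i.e. exp(−2nε²) ≤ 0.034/80.
So 2nε² ≥ ln(80/0.034) = 7.763421.
Hence n ≥ 7.763421/(2·0.148²) = 177.215.
The smallest integer n is 178.

178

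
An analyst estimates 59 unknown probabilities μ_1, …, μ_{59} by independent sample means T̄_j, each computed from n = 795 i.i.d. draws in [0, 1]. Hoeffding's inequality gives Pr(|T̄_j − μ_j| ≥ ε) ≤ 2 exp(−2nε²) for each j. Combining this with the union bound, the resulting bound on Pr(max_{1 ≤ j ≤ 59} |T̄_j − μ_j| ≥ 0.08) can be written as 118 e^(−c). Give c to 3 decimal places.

Union bound over the 59 events: Pr(max_{1 ≤ j ≤ 59} |T̄_j − μ_j| ≥ 0.08) ≤ 59·2·exp(−2nε²) = 118 exp(−2·795·0.08²).
So c = 2·795·0.08² = 10.1760.

10.176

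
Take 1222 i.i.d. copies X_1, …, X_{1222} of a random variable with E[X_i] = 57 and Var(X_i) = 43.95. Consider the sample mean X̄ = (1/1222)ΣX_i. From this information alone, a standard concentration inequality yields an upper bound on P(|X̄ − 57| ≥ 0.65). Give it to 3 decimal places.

With mean and variance of each term known, Chebyshev's inequality bounds the deviation of the sum (or sample mean).
Var(X̄) = Var(X_i)/n = 43.95/1222 = 0.035966.
Chebyshev: P(|X̄ − 57| ≥ 0.65) ≤ Var(X̄)/(0.65)² = 43.95/(1222·0.65²) = 0.0851.

0.085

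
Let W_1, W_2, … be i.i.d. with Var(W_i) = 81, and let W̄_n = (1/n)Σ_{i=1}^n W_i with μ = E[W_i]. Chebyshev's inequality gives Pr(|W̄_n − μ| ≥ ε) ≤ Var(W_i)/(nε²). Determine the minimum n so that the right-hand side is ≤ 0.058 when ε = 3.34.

Require 81/(n·3.34²) ≤ 0.058, i.e. n ≥ 81/(0.058·3.34²) = 125.188.
The smallest integer n is 126.

126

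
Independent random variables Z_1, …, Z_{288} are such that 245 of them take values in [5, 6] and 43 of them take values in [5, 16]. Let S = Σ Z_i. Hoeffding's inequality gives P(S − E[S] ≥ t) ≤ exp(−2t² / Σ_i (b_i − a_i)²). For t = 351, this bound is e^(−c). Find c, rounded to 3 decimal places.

Σ(b_i − a_i)² = 245·1² + 43·11² = 5448.
c = 2t² / 5448 = 2·351² / 5448 = 45.2280.

45.228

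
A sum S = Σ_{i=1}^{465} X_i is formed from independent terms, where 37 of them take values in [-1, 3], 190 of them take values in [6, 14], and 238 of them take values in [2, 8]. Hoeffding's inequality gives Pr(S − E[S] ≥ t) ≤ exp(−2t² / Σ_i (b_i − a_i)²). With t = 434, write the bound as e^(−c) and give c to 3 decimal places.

17.669

Σ(b_i − a_i)² = 37·4² + 190·8² + 238·6² = 21320.
c = 2t² / 21320 = 2·434² / 21320 = 17.6694.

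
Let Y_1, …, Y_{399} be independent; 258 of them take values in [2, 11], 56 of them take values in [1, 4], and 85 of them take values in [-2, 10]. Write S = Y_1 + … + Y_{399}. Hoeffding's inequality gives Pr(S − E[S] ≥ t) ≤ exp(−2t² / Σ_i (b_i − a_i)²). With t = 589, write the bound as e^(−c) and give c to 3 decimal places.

20.624

Σ(b_i − a_i)² = 258·9² + 56·3² + 85·12² = 33642.
c = 2t² / 33642 = 2·589² / 33642 = 20.6243.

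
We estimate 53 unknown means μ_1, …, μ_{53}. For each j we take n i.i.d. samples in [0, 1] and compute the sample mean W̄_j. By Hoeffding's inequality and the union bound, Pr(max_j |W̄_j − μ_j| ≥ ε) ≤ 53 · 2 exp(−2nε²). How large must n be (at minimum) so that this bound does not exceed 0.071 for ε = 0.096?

Need 2·53·exp(−2nε²) ≤ 0.071, i.e. exp(−2nε²) ≤ 0.071/106.
So 2nε² ≥ ln(106/0.071) = 7.308514.
Hence n ≥ 7.308514/(2·0.096²) = 396.512.
The smallest integer n is 397.

397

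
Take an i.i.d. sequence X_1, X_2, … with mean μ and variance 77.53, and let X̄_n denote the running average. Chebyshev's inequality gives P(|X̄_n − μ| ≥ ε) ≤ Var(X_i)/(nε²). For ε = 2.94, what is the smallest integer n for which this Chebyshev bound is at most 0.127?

71

Require 77.53/(n·2.94²) ≤ 0.127, i.e. n ≥ 77.53/(0.127·2.94²) = 70.627.
The smallest integer n is 71.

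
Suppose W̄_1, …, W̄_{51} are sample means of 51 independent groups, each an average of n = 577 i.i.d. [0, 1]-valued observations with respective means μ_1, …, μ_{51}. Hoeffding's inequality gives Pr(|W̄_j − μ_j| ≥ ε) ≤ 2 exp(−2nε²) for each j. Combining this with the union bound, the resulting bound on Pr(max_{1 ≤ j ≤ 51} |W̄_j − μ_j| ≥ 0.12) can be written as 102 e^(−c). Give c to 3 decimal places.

Union bound over the 51 events: Pr(max_{1 ≤ j ≤ 51} |W̄_j − μ_j| ≥ 0.12) ≤ 51·2·exp(−2nε²) = 102 exp(−2·577·0.12²).
So c = 2·577·0.12² = 16.6176.

16.618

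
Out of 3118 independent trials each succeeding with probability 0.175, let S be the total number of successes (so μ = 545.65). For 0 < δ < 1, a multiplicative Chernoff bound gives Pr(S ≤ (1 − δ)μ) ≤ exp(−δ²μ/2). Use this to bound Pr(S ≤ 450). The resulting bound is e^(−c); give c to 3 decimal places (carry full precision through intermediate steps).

8.384

Write 450 = (1 − δ)μ, so δ = 1 − 450/545.65 = 0.1752955…
Then the exponent is δ²μ/2 = (μ − 450)²/(2μ) = 8.383508.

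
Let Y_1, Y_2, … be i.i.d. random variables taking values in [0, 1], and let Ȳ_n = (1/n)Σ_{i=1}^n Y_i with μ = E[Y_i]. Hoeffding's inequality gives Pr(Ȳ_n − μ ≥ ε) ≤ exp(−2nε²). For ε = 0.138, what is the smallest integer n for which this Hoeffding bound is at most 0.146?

Require exp(−2nε²) ≤ 0.146, i.e. 2nε² ≥ ln(1/0.146) = 1.924149.
So n ≥ 1.924149 / (2·0.138²) = 50.519.
The smallest integer n is 51.

51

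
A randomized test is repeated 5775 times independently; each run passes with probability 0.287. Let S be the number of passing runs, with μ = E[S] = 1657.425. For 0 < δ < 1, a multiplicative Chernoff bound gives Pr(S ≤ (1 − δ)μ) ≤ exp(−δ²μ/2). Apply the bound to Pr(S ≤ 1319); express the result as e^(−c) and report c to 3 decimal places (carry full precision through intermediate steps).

Write 1319 = (1 − δ)μ, so δ = 1 − 1319/1657.425 = 0.2041872…
Then the exponent is δ²μ/2 = (μ − 1319)²/(2μ) = 34.551030.

34.551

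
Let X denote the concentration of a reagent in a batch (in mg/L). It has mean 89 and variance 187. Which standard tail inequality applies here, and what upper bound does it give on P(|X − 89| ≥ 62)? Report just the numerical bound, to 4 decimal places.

Mean and variance are known, so Chebyshev's inequality applies.
Chebyshev: P(|X − μ| ≥ t) ≤ Var(X)/t².
Bound = 187 / 3844 = 0.0486.

0.0486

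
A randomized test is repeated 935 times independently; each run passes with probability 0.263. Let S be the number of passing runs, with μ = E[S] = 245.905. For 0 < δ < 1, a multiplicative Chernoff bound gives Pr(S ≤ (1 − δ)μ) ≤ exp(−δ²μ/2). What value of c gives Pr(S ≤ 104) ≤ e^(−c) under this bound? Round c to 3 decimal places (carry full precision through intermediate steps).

40.945

Write 104 = (1 − δ)μ, so δ = 1 − 104/245.905 = 0.5770724…
Then the exponent is δ²μ/2 = (μ − 104)²/(2μ) = 40.944733.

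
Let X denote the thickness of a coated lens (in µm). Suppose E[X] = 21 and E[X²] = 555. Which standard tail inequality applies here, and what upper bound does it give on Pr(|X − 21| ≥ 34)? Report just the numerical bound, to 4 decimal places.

The first two moments determine the variance, so Chebyshev's inequality is the sharpest standard bound available.
Var(X) = E[X²] − (E[X])² = 555 − 441 = 114.
Chebyshev's inequality: Pr(|X − μ| ≥ t) ≤ Var(X)/t² = 114/1156 = 0.0986.

0.0986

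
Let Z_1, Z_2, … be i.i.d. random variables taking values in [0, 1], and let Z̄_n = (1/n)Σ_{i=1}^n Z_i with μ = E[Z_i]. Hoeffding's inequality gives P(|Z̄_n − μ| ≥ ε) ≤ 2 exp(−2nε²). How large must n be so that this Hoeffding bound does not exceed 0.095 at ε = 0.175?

Require 2·exp(−2nε²) ≤ 0.095, i.e. 2nε² ≥ ln(2/0.095) = 3.047026.
So n ≥ 3.047026 / (2·0.175²) = 49.747.
The smallest integer n is 50.

50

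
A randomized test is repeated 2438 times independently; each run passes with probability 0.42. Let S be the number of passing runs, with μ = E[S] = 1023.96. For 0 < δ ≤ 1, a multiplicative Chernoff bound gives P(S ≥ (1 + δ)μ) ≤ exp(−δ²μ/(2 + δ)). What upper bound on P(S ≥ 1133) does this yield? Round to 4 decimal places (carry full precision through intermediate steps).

0.0040

Write 1133 = (1 + δ)μ, so δ = 1133/1023.96 − 1 = 0.1064885…
Then the exponent is δ²μ/(2 + δ) = (1133 − μ)² / (μ·(2 + δ)) = 5.512259.
Bound = exp(−5.512259) = 0.00404.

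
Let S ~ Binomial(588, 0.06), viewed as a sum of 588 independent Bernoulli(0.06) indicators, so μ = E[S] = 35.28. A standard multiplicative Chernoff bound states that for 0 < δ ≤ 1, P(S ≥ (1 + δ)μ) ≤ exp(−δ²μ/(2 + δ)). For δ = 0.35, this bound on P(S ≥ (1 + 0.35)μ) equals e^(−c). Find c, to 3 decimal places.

1.839

c = δ²μ/(2 + δ) = 0.35²·35.28/(2 + 0.35) = 1.8391.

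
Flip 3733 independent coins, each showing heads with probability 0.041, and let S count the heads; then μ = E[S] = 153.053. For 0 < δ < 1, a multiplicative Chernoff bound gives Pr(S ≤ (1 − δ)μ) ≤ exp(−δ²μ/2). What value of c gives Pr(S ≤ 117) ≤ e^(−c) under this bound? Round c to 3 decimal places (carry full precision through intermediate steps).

Write 117 = (1 − δ)μ, so δ = 1 − 117/153.053 = 0.2355589…
Then the exponent is δ²μ/2 = (μ − 117)²/(2μ) = 4.246303.

4.246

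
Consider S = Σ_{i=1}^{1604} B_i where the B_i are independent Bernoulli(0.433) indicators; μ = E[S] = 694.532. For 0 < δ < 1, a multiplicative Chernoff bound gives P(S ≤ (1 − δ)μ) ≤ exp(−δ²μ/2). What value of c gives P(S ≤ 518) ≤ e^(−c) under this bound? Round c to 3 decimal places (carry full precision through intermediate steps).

22.435

Write 518 = (1 − δ)μ, so δ = 1 − 518/694.532 = 0.254174…
Then the exponent is δ²μ/2 = (μ − 518)²/(2μ) = 22.434925.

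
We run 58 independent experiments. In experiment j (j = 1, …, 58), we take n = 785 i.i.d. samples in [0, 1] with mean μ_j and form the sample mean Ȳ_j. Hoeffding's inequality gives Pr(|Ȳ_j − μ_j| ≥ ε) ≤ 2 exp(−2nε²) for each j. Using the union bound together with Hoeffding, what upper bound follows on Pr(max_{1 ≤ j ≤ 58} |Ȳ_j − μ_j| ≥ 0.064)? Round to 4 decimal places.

Per-experiment Hoeffding bound: 2·exp(−2·785·0.064²) = 2·exp(−6.43072) = 0.0032226.
Union bound over 58 events: 58·0.0032226 = 0.18691.

0.1869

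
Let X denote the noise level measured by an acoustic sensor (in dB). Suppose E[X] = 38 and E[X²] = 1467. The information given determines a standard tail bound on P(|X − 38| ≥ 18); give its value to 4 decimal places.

The first two moments determine the variance, so Chebyshev's inequality is the sharpest standard bound available.
Var(X) = E[X²] − (E[X])² = 1467 − 1444 = 23.
Chebyshev's inequality: P(|X − μ| ≥ t) ≤ Var(X)/t² = 23/324 = 0.0710.

0.0710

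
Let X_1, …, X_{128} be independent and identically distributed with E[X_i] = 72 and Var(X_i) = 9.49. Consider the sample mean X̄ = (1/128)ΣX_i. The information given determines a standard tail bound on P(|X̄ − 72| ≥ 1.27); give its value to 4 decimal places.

With mean and variance of each term known, Chebyshev's inequality bounds the deviation of the sum (or sample mean).
Var(X̄) = Var(X_i)/n = 9.49/128 = 0.074141.
Chebyshev: P(|X̄ − 72| ≥ 1.27) ≤ Var(X̄)/(1.27)² = 9.49/(128·1.27²) = 0.0460.

0.0460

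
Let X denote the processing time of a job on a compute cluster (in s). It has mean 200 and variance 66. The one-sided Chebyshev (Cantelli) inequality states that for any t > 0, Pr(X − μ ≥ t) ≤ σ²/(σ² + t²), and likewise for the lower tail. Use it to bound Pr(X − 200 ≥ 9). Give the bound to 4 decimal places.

0.4490

Here σ² = 66 and t = 9, so σ² + t² = 147.
Cantelli's bound: 66/147 = 0.4490.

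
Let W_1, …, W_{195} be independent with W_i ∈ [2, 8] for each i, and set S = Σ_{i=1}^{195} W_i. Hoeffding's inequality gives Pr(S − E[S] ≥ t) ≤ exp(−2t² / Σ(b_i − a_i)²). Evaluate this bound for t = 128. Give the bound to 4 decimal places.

Σ(b_i − a_i)² = 195·(6)² = 7020.
Exponent = 2·128²/7020 = 4.6678.
Bound = exp(−4.6678) = 0.00939.

0.0094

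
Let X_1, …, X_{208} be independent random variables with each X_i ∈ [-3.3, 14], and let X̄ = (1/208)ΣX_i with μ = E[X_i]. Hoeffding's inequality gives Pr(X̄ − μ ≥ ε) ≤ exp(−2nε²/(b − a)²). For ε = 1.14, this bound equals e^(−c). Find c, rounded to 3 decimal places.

1.806

c = 2nε²/(b − a)² = 2·208·1.14² / 17.3² = 1.8064.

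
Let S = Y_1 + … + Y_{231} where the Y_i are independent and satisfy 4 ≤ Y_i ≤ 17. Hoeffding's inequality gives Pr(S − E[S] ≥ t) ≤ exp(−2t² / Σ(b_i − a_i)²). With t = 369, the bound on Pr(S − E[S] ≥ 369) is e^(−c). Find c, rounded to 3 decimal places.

Σ(b_i − a_i)² = 231·(13)² = 39039.
c = 2t²/39039 = 2·369²/39039 = 6.9756.

6.976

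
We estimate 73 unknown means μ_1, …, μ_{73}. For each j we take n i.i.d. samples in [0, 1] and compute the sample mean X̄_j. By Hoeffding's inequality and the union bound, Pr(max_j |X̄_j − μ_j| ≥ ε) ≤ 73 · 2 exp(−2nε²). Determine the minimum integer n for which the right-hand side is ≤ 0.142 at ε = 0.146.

163

Need 2·73·exp(−2nε²) ≤ 0.142, i.e. exp(−2nε²) ≤ 0.142/146.
So 2nε² ≥ ln(146/0.142) = 6.935535.
Hence n ≥ 6.935535/(2·0.146²) = 162.684.
The smallest integer n is 163.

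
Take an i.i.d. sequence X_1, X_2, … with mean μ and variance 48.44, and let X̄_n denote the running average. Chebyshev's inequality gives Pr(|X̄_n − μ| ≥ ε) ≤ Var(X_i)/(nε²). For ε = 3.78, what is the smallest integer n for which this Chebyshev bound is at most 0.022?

Require 48.44/(n·3.78²) ≤ 0.022, i.e. n ≥ 48.44/(0.022·3.78²) = 154.098.
The smallest integer n is 155.

155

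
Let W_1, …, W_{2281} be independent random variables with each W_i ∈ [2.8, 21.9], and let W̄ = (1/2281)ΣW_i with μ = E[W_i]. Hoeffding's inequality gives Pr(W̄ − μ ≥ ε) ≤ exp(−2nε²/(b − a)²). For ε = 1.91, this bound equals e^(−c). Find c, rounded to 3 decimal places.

c = 2nε²/(b − a)² = 2·2281·1.91² / 19.1² = 45.6200.

45.620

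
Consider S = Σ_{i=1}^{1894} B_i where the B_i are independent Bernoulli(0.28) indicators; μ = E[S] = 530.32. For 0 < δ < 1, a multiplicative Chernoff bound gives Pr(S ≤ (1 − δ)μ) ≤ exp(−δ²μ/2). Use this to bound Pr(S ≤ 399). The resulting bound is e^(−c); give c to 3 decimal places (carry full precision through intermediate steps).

Write 399 = (1 − δ)μ, so δ = 1 − 399/530.32 = 0.2476241…
Then the exponent is δ²μ/2 = (μ − 399)²/(2μ) = 16.258997.

16.259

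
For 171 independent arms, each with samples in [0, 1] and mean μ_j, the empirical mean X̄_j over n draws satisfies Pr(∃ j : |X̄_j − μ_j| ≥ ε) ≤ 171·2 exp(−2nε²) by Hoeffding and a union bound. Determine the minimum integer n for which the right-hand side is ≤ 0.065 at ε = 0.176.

139

Need 2·171·exp(−2nε²) ≤ 0.065, i.e. exp(−2nε²) ≤ 0.065/342.
So 2nε² ≥ ln(342/0.065) = 8.568179.
Hence n ≥ 8.568179/(2·0.176²) = 138.304.
The smallest integer n is 139.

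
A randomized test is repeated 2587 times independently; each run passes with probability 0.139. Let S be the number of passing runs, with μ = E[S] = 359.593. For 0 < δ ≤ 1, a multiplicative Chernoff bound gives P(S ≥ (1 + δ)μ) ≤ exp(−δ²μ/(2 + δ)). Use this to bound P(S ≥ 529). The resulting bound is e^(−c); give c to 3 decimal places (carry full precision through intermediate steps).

Write 529 = (1 + δ)μ, so δ = 529/359.593 − 1 = 0.4711076…
Then the exponent is δ²μ/(2 + δ) = (529 − μ)² / (μ·(2 + δ)) = 32.296824.

32.297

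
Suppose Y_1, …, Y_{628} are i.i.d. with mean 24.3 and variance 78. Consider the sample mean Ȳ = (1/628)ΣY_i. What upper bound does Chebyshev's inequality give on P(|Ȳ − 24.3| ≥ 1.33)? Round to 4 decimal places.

0.0702

Var(Ȳ) = Var(Y_i)/n = 78/628 = 0.1242.
Chebyshev: P(|Ȳ − 24.3| ≥ 1.33) ≤ Var(Ȳ)/(1.33)² = 78/(628·1.33²) = 0.0702.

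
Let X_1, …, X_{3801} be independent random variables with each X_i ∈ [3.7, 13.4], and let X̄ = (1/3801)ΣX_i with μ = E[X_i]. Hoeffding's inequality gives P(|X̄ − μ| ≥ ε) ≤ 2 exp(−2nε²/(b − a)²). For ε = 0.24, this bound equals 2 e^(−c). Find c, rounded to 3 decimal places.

c = 2nε²/(b − a)² = 2·3801·0.24² / 9.7² = 4.6538.

4.654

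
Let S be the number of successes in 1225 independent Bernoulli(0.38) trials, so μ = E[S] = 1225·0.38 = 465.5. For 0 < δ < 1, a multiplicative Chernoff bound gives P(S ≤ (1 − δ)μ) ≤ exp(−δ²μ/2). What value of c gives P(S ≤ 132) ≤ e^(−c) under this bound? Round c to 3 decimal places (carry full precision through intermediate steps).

Write 132 = (1 − δ)μ, so δ = 1 − 132/465.5 = 0.7164339…
Then the exponent is δ²μ/2 = (μ − 132)²/(2μ) = 119.465360.

119.465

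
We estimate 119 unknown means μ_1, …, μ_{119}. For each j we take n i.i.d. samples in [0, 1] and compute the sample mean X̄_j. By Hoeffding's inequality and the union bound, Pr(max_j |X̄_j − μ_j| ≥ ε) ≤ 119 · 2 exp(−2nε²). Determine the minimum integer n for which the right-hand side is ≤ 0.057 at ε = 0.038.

2887

Need 2·119·exp(−2nε²) ≤ 0.057, i.e. exp(−2nε²) ≤ 0.057/238.
So 2nε² ≥ ln(238/0.057) = 8.336975.
Hence n ≥ 8.336975/(2·0.038²) = 2886.764.
The smallest integer n is 2887.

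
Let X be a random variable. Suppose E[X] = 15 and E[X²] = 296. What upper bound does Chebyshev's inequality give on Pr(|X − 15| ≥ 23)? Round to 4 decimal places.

Var(X) = E[X²] − (E[X])² = 296 − 225 = 71.
Chebyshev's inequality: Pr(|X − μ| ≥ t) ≤ Var(X)/t² = 71/529 = 0.1342.

0.1342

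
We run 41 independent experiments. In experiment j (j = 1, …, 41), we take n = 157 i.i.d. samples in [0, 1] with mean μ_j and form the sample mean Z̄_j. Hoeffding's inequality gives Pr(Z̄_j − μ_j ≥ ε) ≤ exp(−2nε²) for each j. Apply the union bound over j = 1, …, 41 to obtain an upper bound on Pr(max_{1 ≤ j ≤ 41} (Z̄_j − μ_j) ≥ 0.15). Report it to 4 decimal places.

Per-experiment Hoeffding bound: exp(−2·157·0.15²) = exp(−7.06500) = 0.00085449.
Union bound over 41 events: 41·0.00085449 = 0.03503.

0.0350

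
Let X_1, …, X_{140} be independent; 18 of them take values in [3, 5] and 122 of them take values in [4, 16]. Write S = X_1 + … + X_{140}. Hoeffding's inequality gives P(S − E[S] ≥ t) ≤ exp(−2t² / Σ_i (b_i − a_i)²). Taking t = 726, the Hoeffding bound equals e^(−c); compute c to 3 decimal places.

Σ(b_i − a_i)² = 18·2² + 122·12² = 17640.
c = 2t² / 17640 = 2·726² / 17640 = 59.7592.

59.759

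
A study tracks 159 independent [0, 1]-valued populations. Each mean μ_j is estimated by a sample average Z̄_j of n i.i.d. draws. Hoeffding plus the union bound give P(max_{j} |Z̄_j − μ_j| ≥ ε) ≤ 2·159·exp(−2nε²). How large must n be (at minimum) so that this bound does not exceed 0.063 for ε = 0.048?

1851

Need 2·159·exp(−2nε²) ≤ 0.063, i.e. exp(−2nε²) ≤ 0.063/318.
So 2nε² ≥ ln(318/0.063) = 8.526672.
Hence n ≥ 8.526672/(2·0.048²) = 1850.406.
The smallest integer n is 1851.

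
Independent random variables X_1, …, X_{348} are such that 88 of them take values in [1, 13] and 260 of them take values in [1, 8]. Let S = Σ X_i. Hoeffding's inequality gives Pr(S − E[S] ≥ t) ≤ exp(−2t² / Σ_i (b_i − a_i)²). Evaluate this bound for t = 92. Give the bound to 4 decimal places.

0.5137

Σ(b_i − a_i)² = 88·12² + 260·7² = 25412.
Exponent = 2·92² / 25412 = 0.66614.
Bound = exp(−0.66614) = 0.51369.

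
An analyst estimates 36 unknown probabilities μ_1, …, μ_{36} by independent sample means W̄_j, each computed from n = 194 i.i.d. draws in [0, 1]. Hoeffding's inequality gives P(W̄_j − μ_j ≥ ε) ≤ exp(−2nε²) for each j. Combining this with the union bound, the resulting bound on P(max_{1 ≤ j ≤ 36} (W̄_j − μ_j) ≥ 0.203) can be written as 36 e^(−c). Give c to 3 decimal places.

Union bound over the 36 events: P(max_{1 ≤ j ≤ 36} (W̄_j − μ_j) ≥ 0.203) ≤ 36·exp(−2nε²) = 36 exp(−2·194·0.203²).
So c = 2·194·0.203² = 15.9891.

15.989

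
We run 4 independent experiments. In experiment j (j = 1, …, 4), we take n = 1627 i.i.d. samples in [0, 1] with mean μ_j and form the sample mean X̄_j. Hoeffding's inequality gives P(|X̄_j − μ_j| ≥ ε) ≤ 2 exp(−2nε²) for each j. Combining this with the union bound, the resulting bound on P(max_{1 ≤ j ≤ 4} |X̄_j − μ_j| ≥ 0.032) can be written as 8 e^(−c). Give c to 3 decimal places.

3.332

Union bound over the 4 events: P(max_{1 ≤ j ≤ 4} |X̄_j − μ_j| ≥ 0.032) ≤ 4·2·exp(−2nε²) = 8 exp(−2·1627·0.032²).
So c = 2·1627·0.032² = 3.3321.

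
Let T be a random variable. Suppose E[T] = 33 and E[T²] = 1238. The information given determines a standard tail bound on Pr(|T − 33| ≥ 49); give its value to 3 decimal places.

The first two moments determine the variance, so Chebyshev's inequality is the sharpest standard bound available.
Var(T) = E[T²] − (E[T])² = 1238 − 1089 = 149.
Chebyshev's inequality: Pr(|T − μ| ≥ t) ≤ Var(T)/t² = 149/2401 = 0.0621.

0.062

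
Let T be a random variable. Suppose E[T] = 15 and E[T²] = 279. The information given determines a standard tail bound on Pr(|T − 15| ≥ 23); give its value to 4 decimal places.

The first two moments determine the variance, so Chebyshev's inequality is the sharpest standard bound available.
Var(T) = E[T²] − (E[T])² = 279 − 225 = 54.
Chebyshev's inequality: Pr(|T − μ| ≥ t) ≤ Var(T)/t² = 54/529 = 0.1021.

0.1021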